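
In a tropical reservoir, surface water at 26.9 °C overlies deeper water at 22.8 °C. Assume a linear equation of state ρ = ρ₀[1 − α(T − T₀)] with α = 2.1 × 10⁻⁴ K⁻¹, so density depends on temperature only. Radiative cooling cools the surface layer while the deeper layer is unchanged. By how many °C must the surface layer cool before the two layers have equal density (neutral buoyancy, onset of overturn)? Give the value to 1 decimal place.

4.1 °C

With temperature the only control, equal density requires T_surf′ = T_deep.
T_surf′ = 22.8 °C.
Cooling required: 26.9 − 22.8 = 4.1 °C.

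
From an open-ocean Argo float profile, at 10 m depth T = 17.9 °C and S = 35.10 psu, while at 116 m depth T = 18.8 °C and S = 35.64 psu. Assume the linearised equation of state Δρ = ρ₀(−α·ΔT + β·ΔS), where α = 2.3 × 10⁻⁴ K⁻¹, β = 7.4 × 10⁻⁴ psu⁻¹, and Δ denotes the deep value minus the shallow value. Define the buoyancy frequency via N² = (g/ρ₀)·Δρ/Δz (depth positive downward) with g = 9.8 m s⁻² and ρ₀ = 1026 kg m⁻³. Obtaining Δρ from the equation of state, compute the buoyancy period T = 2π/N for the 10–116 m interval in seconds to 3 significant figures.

1.49 × 10³ s

ΔT = +0.9 K, ΔS = +0.54 psu (deep − shallow).
Δρ/ρ₀ = −αΔT + βΔS = -2.07 × 10⁻⁴ + 3.996 × 10⁻⁴ = 1.926 × 10⁻⁴, so Δρ ≈ 0.1976 kg m⁻³.
N² = (g/ρ₀)·Δρ/Δz = g·(Δρ/ρ₀)/Δz = 9.8 × 1.926 × 10⁻⁴ / 106 = 1.7806 × 10⁻⁵ s⁻².
N = √(1.7806 × 10⁻⁵) = 4.2197 × 10⁻³ rad s⁻¹ → T = 2π/N = 1.4890 × 10³ s ≈ 1.49 × 10³ s.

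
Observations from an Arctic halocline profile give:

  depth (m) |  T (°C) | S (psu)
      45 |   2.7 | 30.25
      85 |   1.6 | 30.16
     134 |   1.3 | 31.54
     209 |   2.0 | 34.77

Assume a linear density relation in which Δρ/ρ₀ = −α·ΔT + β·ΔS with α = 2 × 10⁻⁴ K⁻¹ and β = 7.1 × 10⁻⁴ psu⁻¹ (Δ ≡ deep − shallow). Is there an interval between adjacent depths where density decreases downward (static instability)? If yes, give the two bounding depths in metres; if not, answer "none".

Evaluate Δρ/ρ₀ = −αΔT + βΔS across each adjacent pair:
  45–85 m: −αΔT+βΔS = −(2 × 10⁻⁴)(-1.1)+(7.1 × 10⁻⁴)(-0.09) = 1.6 × 10⁻⁴ → stable
  85–134 m: −αΔT+βΔS = −(2 × 10⁻⁴)(-0.3)+(7.1 × 10⁻⁴)(+1.38) = 1.0 × 10⁻³ → stable
  134–209 m: −αΔT+βΔS = −(2 × 10⁻⁴)(+0.7)+(7.1 × 10⁻⁴)(+3.23) = 2.2 × 10⁻³ → stable
Every interval has Δρ > 0: the column is stably stratified throughout.

none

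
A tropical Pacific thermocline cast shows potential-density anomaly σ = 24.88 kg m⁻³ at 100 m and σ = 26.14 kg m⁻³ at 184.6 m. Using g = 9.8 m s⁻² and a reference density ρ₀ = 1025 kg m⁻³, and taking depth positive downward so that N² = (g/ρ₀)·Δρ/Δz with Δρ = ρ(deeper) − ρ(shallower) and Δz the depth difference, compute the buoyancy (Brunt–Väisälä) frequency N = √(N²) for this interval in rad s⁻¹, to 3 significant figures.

Δρ = 1026.14 − 1024.88 = 1.26 kg m⁻³ over Δz = 184.6 − 100 = 84.6 m.
N² = (9.8/1025) × (1.26/84.6) = 1.4240 × 10⁻⁴ s⁻².
N = √(1.4240 × 10⁻⁴) = 0.011933 rad s⁻¹ ≈ 0.0119 rad s⁻¹.
A positive N² confirms static stability across the interval.

0.0119 rad s⁻¹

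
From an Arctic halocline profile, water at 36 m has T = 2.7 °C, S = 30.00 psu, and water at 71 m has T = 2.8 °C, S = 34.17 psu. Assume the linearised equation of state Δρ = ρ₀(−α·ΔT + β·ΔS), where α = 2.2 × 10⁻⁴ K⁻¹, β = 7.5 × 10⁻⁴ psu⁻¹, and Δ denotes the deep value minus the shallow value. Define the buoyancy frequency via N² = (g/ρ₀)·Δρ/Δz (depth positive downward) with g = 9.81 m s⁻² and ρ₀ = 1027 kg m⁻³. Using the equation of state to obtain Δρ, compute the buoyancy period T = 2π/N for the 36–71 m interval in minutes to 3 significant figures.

3.55 min

ΔT = +0.1 K, ΔS = +4.17 psu (deep − shallow).
Δρ/ρ₀ = −αΔT + βΔS = -2.20 × 10⁻⁵ + 3.1275 × 10⁻³ = 3.1055 × 10⁻³, so Δρ ≈ 3.189 kg m⁻³.
N² = (g/ρ₀)·Δρ/Δz = g·(Δρ/ρ₀)/Δz = 9.81 × 3.1055 × 10⁻³ / 35 = 8.7043 × 10⁻⁴ s⁻².
N = √(8.7043 × 10⁻⁴) = 0.029503 rad s⁻¹ → T = 2π/N = 212.97 s = 3.5495 min ≈ 3.55 min.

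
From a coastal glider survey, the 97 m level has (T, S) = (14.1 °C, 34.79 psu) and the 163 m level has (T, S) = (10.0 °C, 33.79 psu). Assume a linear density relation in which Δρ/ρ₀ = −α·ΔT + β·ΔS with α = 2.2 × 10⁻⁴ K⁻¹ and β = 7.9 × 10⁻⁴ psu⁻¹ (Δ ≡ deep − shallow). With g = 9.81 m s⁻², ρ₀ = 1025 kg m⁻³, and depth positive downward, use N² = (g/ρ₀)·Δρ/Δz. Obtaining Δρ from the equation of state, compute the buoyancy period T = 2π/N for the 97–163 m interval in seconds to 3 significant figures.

ΔT = -4.1 K, ΔS = -1.00 psu (deep − shallow).
Δρ/ρ₀ = −αΔT + βΔS = 9.02 × 10⁻⁴ − 7.90 × 10⁻⁴ = 1.12 × 10⁻⁴, so Δρ ≈ 0.1148 kg m⁻³.
N² = (g/ρ₀)·Δρ/Δz = g·(Δρ/ρ₀)/Δz = 9.81 × 1.12 × 10⁻⁴ / 66 = 1.6647 × 10⁻⁵ s⁻².
N = √(1.6647 × 10⁻⁵) = 4.0801 × 10⁻³ rad s⁻¹ → T = 2π/N = 1.5400 × 10³ s ≈ 1.54 × 10³ s.

1.54 × 10³ s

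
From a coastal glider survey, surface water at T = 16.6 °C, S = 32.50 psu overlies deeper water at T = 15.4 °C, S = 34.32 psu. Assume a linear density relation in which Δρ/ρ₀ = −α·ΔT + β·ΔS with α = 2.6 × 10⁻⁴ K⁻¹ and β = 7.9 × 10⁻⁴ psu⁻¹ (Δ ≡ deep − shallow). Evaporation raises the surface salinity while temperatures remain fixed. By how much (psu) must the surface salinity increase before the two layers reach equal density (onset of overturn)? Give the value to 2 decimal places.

Neutral buoyancy requires −α(T_deep − T_surf) + β(S_deep − S_surf′) = 0.
S_surf′ = S_deep − (α/β)·ΔT = 34.32 − (2.6 × 10⁻⁴/7.9 × 10⁻⁴)·(-1.2) = 34.7149 psu.
Increase required: 34.7149 − 32.50 = 2.2149 psu.

2.21 psu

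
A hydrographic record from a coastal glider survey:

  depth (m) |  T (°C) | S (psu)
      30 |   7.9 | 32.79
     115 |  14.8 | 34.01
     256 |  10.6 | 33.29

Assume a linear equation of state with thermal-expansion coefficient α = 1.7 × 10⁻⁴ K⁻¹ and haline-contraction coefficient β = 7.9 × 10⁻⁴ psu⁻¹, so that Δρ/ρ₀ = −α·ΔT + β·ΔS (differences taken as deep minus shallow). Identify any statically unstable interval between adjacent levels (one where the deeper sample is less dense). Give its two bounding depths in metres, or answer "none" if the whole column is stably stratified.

Evaluate Δρ/ρ₀ = −αΔT + βΔS across each adjacent pair:
  30–115 m: −αΔT+βΔS = −(1.7 × 10⁻⁴)(+6.9)+(7.9 × 10⁻⁴)(+1.22) = -2.1 × 10⁻⁴ → UNSTABLE
  115–256 m: −αΔT+βΔS = −(1.7 × 10⁻⁴)(-4.2)+(7.9 × 10⁻⁴)(-0.72) = 1.5 × 10⁻⁴ → stable
The 30–115 m interval has Δρ < 0: lighter water underlies denser water.

30–115 m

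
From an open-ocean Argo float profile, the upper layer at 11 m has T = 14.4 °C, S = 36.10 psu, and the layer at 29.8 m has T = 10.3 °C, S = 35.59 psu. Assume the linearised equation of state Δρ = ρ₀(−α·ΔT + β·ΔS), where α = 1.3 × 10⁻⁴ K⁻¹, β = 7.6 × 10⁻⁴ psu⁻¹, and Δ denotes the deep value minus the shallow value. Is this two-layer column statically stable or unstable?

ΔT = 10.3 − 14.4 = -4.1 K and ΔS = 35.59 − 36.10 = -0.51 psu (deep − shallow).
−αΔT = 5.33 × 10⁻⁴; βΔS = -3.876 × 10⁻⁴; sum Δρ/ρ₀ = 1.454 × 10⁻⁴.
Δρ/ρ₀ > 0, so Δρ > 0: deeper water is denser → statically stable.

stable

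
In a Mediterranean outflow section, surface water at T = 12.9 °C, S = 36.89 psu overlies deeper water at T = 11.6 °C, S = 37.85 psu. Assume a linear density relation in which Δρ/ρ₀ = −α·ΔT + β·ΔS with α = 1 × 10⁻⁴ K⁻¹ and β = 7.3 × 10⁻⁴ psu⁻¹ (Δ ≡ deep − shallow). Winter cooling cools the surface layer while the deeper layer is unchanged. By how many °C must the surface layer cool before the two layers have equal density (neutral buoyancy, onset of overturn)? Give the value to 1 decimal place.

8.3 °C

Neutral buoyancy requires Δρ = 0, i.e. −α(T_deep − T_surf′) + β(S_deep − S_surf) = 0.
T_surf′ = T_deep − (β/α)·ΔS = 11.6 − (7.3 × 10⁻⁴/1 × 10⁻⁴)·(+0.96) = 4.592 °C.
Cooling required: 12.9 − (4.592) = 8.308 °C.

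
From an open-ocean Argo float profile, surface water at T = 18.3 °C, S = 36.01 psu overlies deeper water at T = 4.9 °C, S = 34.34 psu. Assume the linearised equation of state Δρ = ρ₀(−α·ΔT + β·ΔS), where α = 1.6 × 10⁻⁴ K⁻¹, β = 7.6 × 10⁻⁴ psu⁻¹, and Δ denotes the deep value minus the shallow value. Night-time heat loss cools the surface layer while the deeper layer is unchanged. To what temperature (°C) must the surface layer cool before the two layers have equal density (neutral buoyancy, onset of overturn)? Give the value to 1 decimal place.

Neutral buoyancy requires Δρ = 0, i.e. −α(T_deep − T_surf′) + β(S_deep − S_surf) = 0.
T_surf′ = T_deep − (β/α)·ΔS = 4.9 − (7.6 × 10⁻⁴/1.6 × 10⁻⁴)·(-1.67) = 12.832 °C.
Cooling required: 18.3 − (12.832) = 5.468 °C.

12.8 °C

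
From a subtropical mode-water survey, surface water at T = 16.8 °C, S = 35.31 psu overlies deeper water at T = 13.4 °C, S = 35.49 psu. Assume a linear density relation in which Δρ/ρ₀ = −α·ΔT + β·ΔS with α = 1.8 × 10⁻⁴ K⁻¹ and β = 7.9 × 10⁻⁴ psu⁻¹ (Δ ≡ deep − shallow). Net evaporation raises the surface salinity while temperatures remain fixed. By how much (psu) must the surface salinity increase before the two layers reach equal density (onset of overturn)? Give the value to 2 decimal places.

Neutral buoyancy requires −α(T_deep − T_surf) + β(S_deep − S_surf′) = 0.
S_surf′ = S_deep − (α/β)·ΔT = 35.49 − (1.8 × 10⁻⁴/7.9 × 10⁻⁴)·(-3.4) = 36.2647 psu.
Increase required: 36.2647 − 35.31 = 0.9547 psu.

0.95 psu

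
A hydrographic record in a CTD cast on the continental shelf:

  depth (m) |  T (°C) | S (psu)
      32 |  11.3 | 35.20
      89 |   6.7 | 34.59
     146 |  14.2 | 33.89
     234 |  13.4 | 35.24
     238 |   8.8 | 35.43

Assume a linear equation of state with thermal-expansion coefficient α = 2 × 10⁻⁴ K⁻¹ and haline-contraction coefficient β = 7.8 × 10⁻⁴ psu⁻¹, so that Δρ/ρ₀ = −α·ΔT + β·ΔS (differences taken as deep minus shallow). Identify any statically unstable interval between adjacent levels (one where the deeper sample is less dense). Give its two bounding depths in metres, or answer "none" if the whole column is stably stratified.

Evaluate Δρ/ρ₀ = −αΔT + βΔS across each adjacent pair:
  32–89 m: −αΔT+βΔS = −(2 × 10⁻⁴)(-4.6)+(7.8 × 10⁻⁴)(-0.61) = 4.4 × 10⁻⁴ → stable
  89–146 m: −αΔT+βΔS = −(2 × 10⁻⁴)(+7.5)+(7.8 × 10⁻⁴)(-0.70) = -2.0 × 10⁻³ → UNSTABLE
  146–234 m: −αΔT+βΔS = −(2 × 10⁻⁴)(-0.8)+(7.8 × 10⁻⁴)(+1.35) = 1.2 × 10⁻³ → stable
  234–238 m: −αΔT+βΔS = −(2 × 10⁻⁴)(-4.6)+(7.8 × 10⁻⁴)(+0.19) = 1.1 × 10⁻³ → stable
The 89–146 m interval has Δρ < 0: lighter water underlies denser water.

89–146 m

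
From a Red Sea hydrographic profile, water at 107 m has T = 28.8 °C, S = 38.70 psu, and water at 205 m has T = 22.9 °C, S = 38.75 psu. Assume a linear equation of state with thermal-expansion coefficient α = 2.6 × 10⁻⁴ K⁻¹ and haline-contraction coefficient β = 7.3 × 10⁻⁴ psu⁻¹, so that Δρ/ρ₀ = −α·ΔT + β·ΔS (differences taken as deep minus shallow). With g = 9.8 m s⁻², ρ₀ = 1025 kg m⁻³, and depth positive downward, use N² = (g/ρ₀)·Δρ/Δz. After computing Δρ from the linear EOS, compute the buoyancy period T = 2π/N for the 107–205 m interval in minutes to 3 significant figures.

ΔT = -5.9 K, ΔS = +0.05 psu (deep − shallow).
Δρ/ρ₀ = −αΔT + βΔS = 1.534 × 10⁻³ + 3.65 × 10⁻⁵ = 1.5705 × 10⁻³, so Δρ ≈ 1.610 kg m⁻³.
N² = (g/ρ₀)·Δρ/Δz = g·(Δρ/ρ₀)/Δz = 9.8 × 1.5705 × 10⁻³ / 98 = 1.5705 × 10⁻⁴ s⁻².
N = √(1.5705 × 10⁻⁴) = 0.012532 rad s⁻¹ → T = 2π/N = 501.37 s = 8.3562 min ≈ 8.36 min.

8.36 min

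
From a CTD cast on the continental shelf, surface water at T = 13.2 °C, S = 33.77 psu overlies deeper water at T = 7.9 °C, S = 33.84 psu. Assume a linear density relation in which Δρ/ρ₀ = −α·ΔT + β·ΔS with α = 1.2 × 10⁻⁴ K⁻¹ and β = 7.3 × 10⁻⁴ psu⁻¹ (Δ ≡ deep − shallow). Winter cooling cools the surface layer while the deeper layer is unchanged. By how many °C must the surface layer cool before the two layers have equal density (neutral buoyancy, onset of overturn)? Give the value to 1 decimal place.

Neutral buoyancy requires Δρ = 0, i.e. −α(T_deep − T_surf′) + β(S_deep − S_surf) = 0.
T_surf′ = T_deep − (β/α)·ΔS = 7.9 − (7.3 × 10⁻⁴/1.2 × 10⁻⁴)·(+0.07) = 7.474 °C.
Cooling required: 13.2 − (7.474) = 5.726 °C.

5.7 °C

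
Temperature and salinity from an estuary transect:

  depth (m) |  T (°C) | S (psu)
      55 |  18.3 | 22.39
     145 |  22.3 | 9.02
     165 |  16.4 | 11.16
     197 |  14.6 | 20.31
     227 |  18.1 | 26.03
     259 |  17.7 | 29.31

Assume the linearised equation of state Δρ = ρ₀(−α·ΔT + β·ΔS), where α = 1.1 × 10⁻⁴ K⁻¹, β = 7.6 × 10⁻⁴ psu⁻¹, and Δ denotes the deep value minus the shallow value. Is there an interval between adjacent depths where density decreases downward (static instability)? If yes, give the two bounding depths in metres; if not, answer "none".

55–145 m

Evaluate Δρ/ρ₀ = −αΔT + βΔS across each adjacent pair:
  55–145 m: −αΔT+βΔS = −(1.1 × 10⁻⁴)(+4.0)+(7.6 × 10⁻⁴)(-13.37) = -0.011 → UNSTABLE
  145–165 m: −αΔT+βΔS = −(1.1 × 10⁻⁴)(-5.9)+(7.6 × 10⁻⁴)(+2.14) = 2.3 × 10⁻³ → stable
  165–197 m: −αΔT+βΔS = −(1.1 × 10⁻⁴)(-1.8)+(7.6 × 10⁻⁴)(+9.15) = 7.2 × 10⁻³ → stable
  197–227 m: −αΔT+βΔS = −(1.1 × 10⁻⁴)(+3.5)+(7.6 × 10⁻⁴)(+5.72) = 4.0 × 10⁻³ → stable
  227–259 m: −αΔT+βΔS = −(1.1 × 10⁻⁴)(-0.4)+(7.6 × 10⁻⁴)(+3.28) = 2.5 × 10⁻³ → stable
The 55–145 m interval has Δρ < 0: lighter water underlies denser water.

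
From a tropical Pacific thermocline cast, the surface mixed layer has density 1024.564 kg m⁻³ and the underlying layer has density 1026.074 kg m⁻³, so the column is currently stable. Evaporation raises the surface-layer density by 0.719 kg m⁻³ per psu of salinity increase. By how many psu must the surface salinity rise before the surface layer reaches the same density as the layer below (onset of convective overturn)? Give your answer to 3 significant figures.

2.10 psu

Density deficit of the surface layer: 1026.074 − 1024.564 = 1.51 kg m⁻³.
Required change = 1.51 / 0.719 = 2.10 psu.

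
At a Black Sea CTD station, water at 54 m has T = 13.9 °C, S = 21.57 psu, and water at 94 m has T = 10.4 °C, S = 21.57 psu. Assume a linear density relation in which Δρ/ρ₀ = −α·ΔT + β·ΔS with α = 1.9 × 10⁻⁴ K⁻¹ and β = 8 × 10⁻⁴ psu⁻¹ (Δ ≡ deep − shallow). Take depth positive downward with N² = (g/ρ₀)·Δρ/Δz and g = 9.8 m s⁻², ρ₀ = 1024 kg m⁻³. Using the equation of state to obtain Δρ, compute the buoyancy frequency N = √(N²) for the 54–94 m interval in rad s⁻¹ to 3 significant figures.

0.0128 rad s⁻¹

ΔT = -3.5 K, ΔS = +0.00 psu (deep − shallow).
Δρ/ρ₀ = −αΔT + βΔS = 6.65 × 10⁻⁴ + 0 = 6.65 × 10⁻⁴, so Δρ ≈ 0.6810 kg m⁻³.
N² = (g/ρ₀)·Δρ/Δz = g·(Δρ/ρ₀)/Δz = 9.8 × 6.65 × 10⁻⁴ / 40 = 1.6293 × 10⁻⁴ s⁻².
N = √(1.6293 × 10⁻⁴) = 0.012764 rad s⁻¹ ≈ 0.0128 rad s⁻¹.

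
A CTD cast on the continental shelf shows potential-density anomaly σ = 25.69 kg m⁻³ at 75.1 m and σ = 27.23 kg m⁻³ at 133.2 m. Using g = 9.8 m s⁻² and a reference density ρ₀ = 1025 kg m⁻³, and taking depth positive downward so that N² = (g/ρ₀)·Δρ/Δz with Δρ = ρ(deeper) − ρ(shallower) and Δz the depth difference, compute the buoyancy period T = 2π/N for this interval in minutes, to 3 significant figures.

6.58 min

Δρ = 1027.23 − 1025.69 = 1.54 kg m⁻³ over Δz = 133.2 − 75.1 = 58.1 m.
N² = (9.8/1025) × (1.54/58.1) = 2.5342 × 10⁻⁴ s⁻².
N = √(2.5342 × 10⁻⁴) = 0.015919 rad s⁻¹, so T = 2π/N = 394.70 s = 6.5783 min ≈ 6.58 min.
A positive N² confirms static stability across the interval.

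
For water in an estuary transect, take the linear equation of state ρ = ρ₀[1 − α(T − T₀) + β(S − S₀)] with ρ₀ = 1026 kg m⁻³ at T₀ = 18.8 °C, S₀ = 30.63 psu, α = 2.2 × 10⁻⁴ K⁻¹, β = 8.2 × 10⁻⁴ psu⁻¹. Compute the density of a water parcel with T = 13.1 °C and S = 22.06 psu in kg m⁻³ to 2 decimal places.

1020.08 kg m⁻³

T − T₀ = -5.7 K, S − S₀ = -8.57 psu.
Bracket = 1 − α·(-5.7) + β·(-8.57) = 1 + (-5.7734 × 10⁻³) = 0.9942266.
ρ = 1026 × 0.9942266 = 1020.08 kg m⁻³.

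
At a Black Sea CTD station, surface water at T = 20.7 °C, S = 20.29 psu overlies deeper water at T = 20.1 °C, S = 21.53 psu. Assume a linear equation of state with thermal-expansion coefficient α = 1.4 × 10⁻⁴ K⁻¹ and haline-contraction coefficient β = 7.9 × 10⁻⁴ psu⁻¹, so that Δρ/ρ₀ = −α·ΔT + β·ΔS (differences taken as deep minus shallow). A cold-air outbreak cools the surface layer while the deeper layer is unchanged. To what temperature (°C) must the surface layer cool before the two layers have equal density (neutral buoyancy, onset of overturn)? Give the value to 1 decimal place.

Neutral buoyancy requires Δρ = 0, i.e. −α(T_deep − T_surf′) + β(S_deep − S_surf) = 0.
T_surf′ = T_deep − (β/α)·ΔS = 20.1 − (7.9 × 10⁻⁴/1.4 × 10⁻⁴)·(+1.24) = 13.103 °C.
Cooling required: 20.7 − (13.103) = 7.597 °C.

13.1 °C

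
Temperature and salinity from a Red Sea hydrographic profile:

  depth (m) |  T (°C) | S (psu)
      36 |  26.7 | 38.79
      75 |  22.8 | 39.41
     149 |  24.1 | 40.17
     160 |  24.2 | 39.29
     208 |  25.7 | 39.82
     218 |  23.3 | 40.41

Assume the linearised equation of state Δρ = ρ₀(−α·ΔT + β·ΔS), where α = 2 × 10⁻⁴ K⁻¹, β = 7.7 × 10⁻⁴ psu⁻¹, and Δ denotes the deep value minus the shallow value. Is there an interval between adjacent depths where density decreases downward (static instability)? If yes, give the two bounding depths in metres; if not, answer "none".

149–160 m

Evaluate Δρ/ρ₀ = −αΔT + βΔS across each adjacent pair:
  36–75 m: −αΔT+βΔS = −(2 × 10⁻⁴)(-3.9)+(7.7 × 10⁻⁴)(+0.62) = 1.3 × 10⁻³ → stable
  75–149 m: −αΔT+βΔS = −(2 × 10⁻⁴)(+1.3)+(7.7 × 10⁻⁴)(+0.76) = 3.3 × 10⁻⁴ → stable
  149–160 m: −αΔT+βΔS = −(2 × 10⁻⁴)(+0.1)+(7.7 × 10⁻⁴)(-0.88) = -7.0 × 10⁻⁴ → UNSTABLE
  160–208 m: −αΔT+βΔS = −(2 × 10⁻⁴)(+1.5)+(7.7 × 10⁻⁴)(+0.53) = 1.1 × 10⁻⁴ → stable
  208–218 m: −αΔT+βΔS = −(2 × 10⁻⁴)(-2.4)+(7.7 × 10⁻⁴)(+0.59) = 9.3 × 10⁻⁴ → stable
The 149–160 m interval has Δρ < 0: lighter water underlies denser water.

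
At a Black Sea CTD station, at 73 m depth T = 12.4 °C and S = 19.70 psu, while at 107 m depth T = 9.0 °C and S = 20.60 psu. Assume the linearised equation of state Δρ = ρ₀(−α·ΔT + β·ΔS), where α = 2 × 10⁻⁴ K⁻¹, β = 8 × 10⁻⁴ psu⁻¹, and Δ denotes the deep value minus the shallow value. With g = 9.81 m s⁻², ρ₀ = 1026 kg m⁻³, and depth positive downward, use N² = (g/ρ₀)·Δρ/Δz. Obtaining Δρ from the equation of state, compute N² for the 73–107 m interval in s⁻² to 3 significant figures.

4.04 × 10⁻⁴ s⁻²

ΔT = -3.4 K, ΔS = +0.90 psu (deep − shallow).
Δρ/ρ₀ = −αΔT + βΔS = 6.80 × 10⁻⁴ + 7.20 × 10⁻⁴ = 1.40 × 10⁻³, so Δρ ≈ 1.436 kg m⁻³.
N² = (g/ρ₀)·Δρ/Δz = g·(Δρ/ρ₀)/Δz = 9.81 × 1.40 × 10⁻³ / 34 = 4.0394 × 10⁻⁴ s⁻² ≈ 4.04 × 10⁻⁴ s⁻².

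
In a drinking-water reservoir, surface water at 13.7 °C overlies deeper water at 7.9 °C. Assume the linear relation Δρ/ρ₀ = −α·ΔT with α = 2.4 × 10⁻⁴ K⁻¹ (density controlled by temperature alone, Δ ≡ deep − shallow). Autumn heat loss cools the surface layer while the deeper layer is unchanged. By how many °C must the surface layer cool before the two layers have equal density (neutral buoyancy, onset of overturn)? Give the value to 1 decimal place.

With temperature the only control, equal density requires T_surf′ = T_deep.
T_surf′ = 7.9 °C.
Cooling required: 13.7 − 7.9 = 5.8 °C.

5.8 °C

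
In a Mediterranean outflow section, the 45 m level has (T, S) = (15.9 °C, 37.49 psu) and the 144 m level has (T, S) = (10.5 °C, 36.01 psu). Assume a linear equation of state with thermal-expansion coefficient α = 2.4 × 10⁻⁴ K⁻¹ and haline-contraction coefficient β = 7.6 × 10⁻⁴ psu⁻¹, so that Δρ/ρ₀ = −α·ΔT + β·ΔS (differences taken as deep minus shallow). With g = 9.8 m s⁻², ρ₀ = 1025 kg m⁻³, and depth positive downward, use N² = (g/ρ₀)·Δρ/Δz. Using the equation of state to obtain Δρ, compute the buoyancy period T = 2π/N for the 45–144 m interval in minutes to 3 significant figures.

ΔT = -5.4 K, ΔS = -1.48 psu (deep − shallow).
Δρ/ρ₀ = −αΔT + βΔS = 1.296 × 10⁻³ − 1.1248 × 10⁻³ = 1.712 × 10⁻⁴, so Δρ ≈ 0.1755 kg m⁻³.
N² = (g/ρ₀)·Δρ/Δz = g·(Δρ/ρ₀)/Δz = 9.8 × 1.712 × 10⁻⁴ / 99 = 1.6947 × 10⁻⁵ s⁻².
N = √(1.6947 × 10⁻⁵) = 4.1167 × 10⁻³ rad s⁻¹ → T = 2π/N = 1.5263 × 10³ s = 25.438 min ≈ 25.4 min.

25.4 min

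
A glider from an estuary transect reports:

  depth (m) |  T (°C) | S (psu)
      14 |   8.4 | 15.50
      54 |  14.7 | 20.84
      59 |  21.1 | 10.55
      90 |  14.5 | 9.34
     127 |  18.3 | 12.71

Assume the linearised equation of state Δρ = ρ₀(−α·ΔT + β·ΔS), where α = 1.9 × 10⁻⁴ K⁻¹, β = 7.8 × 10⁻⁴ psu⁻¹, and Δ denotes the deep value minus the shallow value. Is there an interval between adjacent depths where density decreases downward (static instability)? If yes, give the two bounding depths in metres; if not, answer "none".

Evaluate Δρ/ρ₀ = −αΔT + βΔS across each adjacent pair:
  14–54 m: −αΔT+βΔS = −(1.9 × 10⁻⁴)(+6.3)+(7.8 × 10⁻⁴)(+5.34) = 3.0 × 10⁻³ → stable
  54–59 m: −αΔT+βΔS = −(1.9 × 10⁻⁴)(+6.4)+(7.8 × 10⁻⁴)(-10.29) = -9.2 × 10⁻³ → UNSTABLE
  59–90 m: −αΔT+βΔS = −(1.9 × 10⁻⁴)(-6.6)+(7.8 × 10⁻⁴)(-1.21) = 3.1 × 10⁻⁴ → stable
  90–127 m: −αΔT+βΔS = −(1.9 × 10⁻⁴)(+3.8)+(7.8 × 10⁻⁴)(+3.37) = 1.9 × 10⁻³ → stable
The 54–59 m interval has Δρ < 0: lighter water underlies denser water.

54–59 m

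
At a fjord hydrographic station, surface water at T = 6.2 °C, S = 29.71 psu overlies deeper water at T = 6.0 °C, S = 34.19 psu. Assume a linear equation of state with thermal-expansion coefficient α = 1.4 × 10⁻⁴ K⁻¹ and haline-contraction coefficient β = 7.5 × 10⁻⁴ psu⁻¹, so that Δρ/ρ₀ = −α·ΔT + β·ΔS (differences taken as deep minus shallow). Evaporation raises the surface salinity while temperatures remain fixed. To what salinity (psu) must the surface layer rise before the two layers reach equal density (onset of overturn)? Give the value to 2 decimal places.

Neutral buoyancy requires −α(T_deep − T_surf) + β(S_deep − S_surf′) = 0.
S_surf′ = S_deep − (α/β)·ΔT = 34.19 − (1.4 × 10⁻⁴/7.5 × 10⁻⁴)·(-0.2) = 34.2273 psu.
Increase required: 34.2273 − 29.71 = 4.5173 psu.

34.23 psu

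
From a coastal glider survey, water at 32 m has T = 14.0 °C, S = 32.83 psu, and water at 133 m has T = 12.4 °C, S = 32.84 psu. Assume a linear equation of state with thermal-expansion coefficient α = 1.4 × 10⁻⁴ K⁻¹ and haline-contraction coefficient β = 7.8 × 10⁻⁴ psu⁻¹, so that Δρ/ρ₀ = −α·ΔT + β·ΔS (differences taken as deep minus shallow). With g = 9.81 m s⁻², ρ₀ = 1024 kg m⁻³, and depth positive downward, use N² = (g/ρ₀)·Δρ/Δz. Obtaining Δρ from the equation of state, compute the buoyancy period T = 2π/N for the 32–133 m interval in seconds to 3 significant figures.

1.32 × 10³ s

ΔT = -1.6 K, ΔS = +0.01 psu (deep − shallow).
Δρ/ρ₀ = −αΔT + βΔS = 2.24 × 10⁻⁴ + 7.80 × 10⁻⁶ = 2.318 × 10⁻⁴, so Δρ ≈ 0.2374 kg m⁻³.
N² = (g/ρ₀)·Δρ/Δz = g·(Δρ/ρ₀)/Δz = 9.81 × 2.318 × 10⁻⁴ / 101 = 2.2514 × 10⁻⁵ s⁻².
N = √(2.2514 × 10⁻⁵) = 4.7449 × 10⁻³ rad s⁻¹ → T = 2π/N = 1.3242 × 10³ s ≈ 1.32 × 10³ s.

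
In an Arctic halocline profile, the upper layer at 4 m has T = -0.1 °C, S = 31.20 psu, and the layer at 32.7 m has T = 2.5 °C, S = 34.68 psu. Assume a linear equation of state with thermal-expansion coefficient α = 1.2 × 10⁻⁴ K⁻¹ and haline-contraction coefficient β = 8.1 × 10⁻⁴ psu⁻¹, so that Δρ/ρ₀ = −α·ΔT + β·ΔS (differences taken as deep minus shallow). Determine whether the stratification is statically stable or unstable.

stable

ΔT = 2.5 − -0.1 = +2.6 K and ΔS = 34.68 − 31.20 = +3.48 psu (deep − shallow).
−αΔT = -3.12 × 10⁻⁴; βΔS = 2.8188 × 10⁻³; sum Δρ/ρ₀ = 2.5068 × 10⁻³.
Δρ/ρ₀ > 0, so Δρ > 0: deeper water is denser → statically stable.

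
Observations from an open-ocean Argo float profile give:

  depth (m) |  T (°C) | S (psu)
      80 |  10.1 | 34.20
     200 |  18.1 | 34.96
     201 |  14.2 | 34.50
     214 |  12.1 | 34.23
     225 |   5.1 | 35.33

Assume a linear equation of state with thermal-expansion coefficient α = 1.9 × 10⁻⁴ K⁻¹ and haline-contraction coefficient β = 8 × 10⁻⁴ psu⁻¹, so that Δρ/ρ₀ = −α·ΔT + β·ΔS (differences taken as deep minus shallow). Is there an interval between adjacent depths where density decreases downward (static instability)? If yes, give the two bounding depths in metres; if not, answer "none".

80–200 m

Evaluate Δρ/ρ₀ = −αΔT + βΔS across each adjacent pair:
  80–200 m: −αΔT+βΔS = −(1.9 × 10⁻⁴)(+8.0)+(8 × 10⁻⁴)(+0.76) = -9.1 × 10⁻⁴ → UNSTABLE
  200–201 m: −αΔT+βΔS = −(1.9 × 10⁻⁴)(-3.9)+(8 × 10⁻⁴)(-0.46) = 3.7 × 10⁻⁴ → stable
  201–214 m: −αΔT+βΔS = −(1.9 × 10⁻⁴)(-2.1)+(8 × 10⁻⁴)(-0.27) = 1.8 × 10⁻⁴ → stable
  214–225 m: −αΔT+βΔS = −(1.9 × 10⁻⁴)(-7.0)+(8 × 10⁻⁴)(+1.10) = 2.2 × 10⁻³ → stable
The 80–200 m interval has Δρ < 0: lighter water underlies denser water.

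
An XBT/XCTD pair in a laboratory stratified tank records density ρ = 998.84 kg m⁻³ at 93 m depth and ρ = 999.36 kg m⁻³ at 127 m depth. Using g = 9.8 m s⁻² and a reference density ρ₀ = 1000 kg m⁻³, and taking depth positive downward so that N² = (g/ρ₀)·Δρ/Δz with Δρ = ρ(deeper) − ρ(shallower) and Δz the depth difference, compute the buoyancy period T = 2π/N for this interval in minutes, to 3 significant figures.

Δρ = 999.36 − 998.84 = 0.52 kg m⁻³ over Δz = 127 − 93 = 34 m.
N² = (9.8/1000) × (0.52/34) = 1.4988 × 10⁻⁴ s⁻².
N = √(1.4988 × 10⁻⁴) = 0.012243 rad s⁻¹, so T = 2π/N = 513.21 s = 8.5535 min ≈ 8.55 min.
N² > 0, so the interval is statically stable.

8.55 min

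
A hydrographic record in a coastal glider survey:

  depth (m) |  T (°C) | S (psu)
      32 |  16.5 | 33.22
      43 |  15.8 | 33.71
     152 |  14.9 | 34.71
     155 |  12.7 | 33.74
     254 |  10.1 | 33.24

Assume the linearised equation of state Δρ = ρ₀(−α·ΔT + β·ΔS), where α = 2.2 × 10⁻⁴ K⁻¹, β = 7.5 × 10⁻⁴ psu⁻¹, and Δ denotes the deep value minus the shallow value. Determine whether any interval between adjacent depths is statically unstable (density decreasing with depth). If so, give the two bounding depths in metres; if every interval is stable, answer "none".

152–155 m

Evaluate Δρ/ρ₀ = −αΔT + βΔS across each adjacent pair:
  32–43 m: −αΔT+βΔS = −(2.2 × 10⁻⁴)(-0.7)+(7.5 × 10⁻⁴)(+0.49) = 5.2 × 10⁻⁴ → stable
  43–152 m: −αΔT+βΔS = −(2.2 × 10⁻⁴)(-0.9)+(7.5 × 10⁻⁴)(+1.00) = 9.5 × 10⁻⁴ → stable
  152–155 m: −αΔT+βΔS = −(2.2 × 10⁻⁴)(-2.2)+(7.5 × 10⁻⁴)(-0.97) = -2.4 × 10⁻⁴ → UNSTABLE
  155–254 m: −αΔT+βΔS = −(2.2 × 10⁻⁴)(-2.6)+(7.5 × 10⁻⁴)(-0.50) = 2.0 × 10⁻⁴ → stable
The 152–155 m interval has Δρ < 0: lighter water underlies denser water.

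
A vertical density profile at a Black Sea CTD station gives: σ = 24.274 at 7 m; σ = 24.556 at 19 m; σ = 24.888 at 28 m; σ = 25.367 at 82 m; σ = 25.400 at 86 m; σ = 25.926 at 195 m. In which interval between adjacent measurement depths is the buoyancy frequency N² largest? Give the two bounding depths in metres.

Compute the density gradient over each adjacent pair:
  7–19 m: Δρ/Δz = 0.282/12 = 0.023 kg m⁻⁴
  19–28 m: Δρ/Δz = 0.332/9 = 0.037 kg m⁻⁴
  28–82 m: Δρ/Δz = 0.479/54 = 8.9 × 10⁻³ kg m⁻⁴
  82–86 m: Δρ/Δz = 0.033/4 = 8.3 × 10⁻³ kg m⁻⁴
  86–195 m: Δρ/Δz = 0.526/109 = 4.8 × 10⁻³ kg m⁻⁴
The largest gradient is in the 19–28 m interval — the pycnocline.

19–28 m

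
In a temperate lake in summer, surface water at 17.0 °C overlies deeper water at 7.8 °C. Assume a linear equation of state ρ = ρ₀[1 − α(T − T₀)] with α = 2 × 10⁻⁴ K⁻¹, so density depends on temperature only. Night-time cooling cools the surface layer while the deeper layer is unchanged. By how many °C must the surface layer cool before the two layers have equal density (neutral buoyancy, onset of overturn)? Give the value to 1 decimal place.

9.2 °C

With temperature the only control, equal density requires T_surf′ = T_deep.
T_surf′ = 7.8 °C.
Cooling required: 17.0 − 7.8 = 9.2 °C.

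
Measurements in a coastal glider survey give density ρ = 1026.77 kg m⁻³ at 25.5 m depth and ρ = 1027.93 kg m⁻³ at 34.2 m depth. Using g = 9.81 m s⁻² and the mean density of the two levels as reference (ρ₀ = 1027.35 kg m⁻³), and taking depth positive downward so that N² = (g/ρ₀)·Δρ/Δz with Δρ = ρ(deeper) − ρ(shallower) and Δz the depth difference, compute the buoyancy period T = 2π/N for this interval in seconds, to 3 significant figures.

176 s

Δρ = 1027.93 − 1026.77 = 1.16 kg m⁻³ over Δz = 34.2 − 25.5 = 8.7 m.
N² = (9.81/1027.35) × (1.16/8.7) = 1.2732 × 10⁻³ s⁻².
N = √(1.2732 × 10⁻³) = 0.035682 rad s⁻¹, so T = 2π/N = 176.09 s ≈ 176 s.
Since Δρ > 0 the layer is stably stratified.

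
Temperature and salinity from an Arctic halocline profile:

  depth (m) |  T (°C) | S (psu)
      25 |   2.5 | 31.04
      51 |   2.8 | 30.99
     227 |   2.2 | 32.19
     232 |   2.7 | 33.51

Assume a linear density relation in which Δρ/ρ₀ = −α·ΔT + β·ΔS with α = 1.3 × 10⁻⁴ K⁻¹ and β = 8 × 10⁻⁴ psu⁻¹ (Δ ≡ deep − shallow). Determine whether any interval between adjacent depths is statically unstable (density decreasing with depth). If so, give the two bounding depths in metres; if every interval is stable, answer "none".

Evaluate Δρ/ρ₀ = −αΔT + βΔS across each adjacent pair:
  25–51 m: −αΔT+βΔS = −(1.3 × 10⁻⁴)(+0.3)+(8 × 10⁻⁴)(-0.05) = -7.9 × 10⁻⁵ → UNSTABLE
  51–227 m: −αΔT+βΔS = −(1.3 × 10⁻⁴)(-0.6)+(8 × 10⁻⁴)(+1.20) = 1.0 × 10⁻³ → stable
  227–232 m: −αΔT+βΔS = −(1.3 × 10⁻⁴)(+0.5)+(8 × 10⁻⁴)(+1.32) = 9.9 × 10⁻⁴ → stable
The 25–51 m interval has Δρ < 0: lighter water underlies denser water.

25–51 m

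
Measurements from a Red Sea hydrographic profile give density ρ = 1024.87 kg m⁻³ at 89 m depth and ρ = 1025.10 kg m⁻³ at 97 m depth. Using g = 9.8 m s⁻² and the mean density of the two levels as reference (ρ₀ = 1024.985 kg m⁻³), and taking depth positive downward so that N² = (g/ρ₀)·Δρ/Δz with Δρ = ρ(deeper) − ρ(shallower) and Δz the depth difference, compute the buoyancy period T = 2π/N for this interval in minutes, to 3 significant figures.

6.32 min

Δρ = 1025.10 − 1024.87 = 0.23 kg m⁻³ over Δz = 97 − 89 = 8 m.
N² = (9.8/1024.985) × (0.23/8) = 2.7488 × 10⁻⁴ s⁻².
N = √(2.7488 × 10⁻⁴) = 0.016580 rad s⁻¹, so T = 2π/N = 378.96 s = 6.3160 min ≈ 6.32 min.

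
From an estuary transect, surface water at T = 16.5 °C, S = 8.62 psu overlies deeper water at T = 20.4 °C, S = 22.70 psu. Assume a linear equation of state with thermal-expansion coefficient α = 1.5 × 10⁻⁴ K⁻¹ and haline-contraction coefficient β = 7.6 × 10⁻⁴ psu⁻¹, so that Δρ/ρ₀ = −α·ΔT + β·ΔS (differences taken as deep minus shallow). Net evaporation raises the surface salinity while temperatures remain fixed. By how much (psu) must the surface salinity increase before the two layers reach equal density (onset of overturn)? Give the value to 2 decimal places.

13.31 psu

Neutral buoyancy requires −α(T_deep − T_surf) + β(S_deep − S_surf′) = 0.
S_surf′ = S_deep − (α/β)·ΔT = 22.70 − (1.5 × 10⁻⁴/7.6 × 10⁻⁴)·(+3.9) = 21.9303 psu.
Increase required: 21.9303 − 8.62 = 13.3103 psu.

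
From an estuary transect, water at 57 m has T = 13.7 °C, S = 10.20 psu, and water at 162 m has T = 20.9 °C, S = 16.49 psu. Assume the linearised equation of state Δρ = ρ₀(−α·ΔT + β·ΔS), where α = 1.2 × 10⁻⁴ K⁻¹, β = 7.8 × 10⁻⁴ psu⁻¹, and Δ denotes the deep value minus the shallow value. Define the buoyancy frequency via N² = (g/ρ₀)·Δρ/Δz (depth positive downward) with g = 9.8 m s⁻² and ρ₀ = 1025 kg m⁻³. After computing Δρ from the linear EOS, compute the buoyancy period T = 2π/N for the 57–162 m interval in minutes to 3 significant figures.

5.39 min

ΔT = +7.2 K, ΔS = +6.29 psu (deep − shallow).
Δρ/ρ₀ = −αΔT + βΔS = -8.64 × 10⁻⁴ + 4.9062 × 10⁻³ = 4.0422 × 10⁻³, so Δρ ≈ 4.143 kg m⁻³.
N² = (g/ρ₀)·Δρ/Δz = g·(Δρ/ρ₀)/Δz = 9.8 × 4.0422 × 10⁻³ / 105 = 3.7727 × 10⁻⁴ s⁻².
N = √(3.7727 × 10⁻⁴) = 0.019423 rad s⁻¹ → T = 2π/N = 323.49 s = 5.3915 min ≈ 5.39 min.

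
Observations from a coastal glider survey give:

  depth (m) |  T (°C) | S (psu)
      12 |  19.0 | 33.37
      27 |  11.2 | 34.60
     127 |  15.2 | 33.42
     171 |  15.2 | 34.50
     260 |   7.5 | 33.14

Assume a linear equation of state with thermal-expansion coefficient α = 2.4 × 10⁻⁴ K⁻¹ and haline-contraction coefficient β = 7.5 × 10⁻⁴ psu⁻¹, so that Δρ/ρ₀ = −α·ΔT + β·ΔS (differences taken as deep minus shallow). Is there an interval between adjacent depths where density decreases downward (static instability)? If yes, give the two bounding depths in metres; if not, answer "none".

Evaluate Δρ/ρ₀ = −αΔT + βΔS across each adjacent pair:
  12–27 m: −αΔT+βΔS = −(2.4 × 10⁻⁴)(-7.8)+(7.5 × 10⁻⁴)(+1.23) = 2.8 × 10⁻³ → stable
  27–127 m: −αΔT+βΔS = −(2.4 × 10⁻⁴)(+4.0)+(7.5 × 10⁻⁴)(-1.18) = -1.8 × 10⁻³ → UNSTABLE
  127–171 m: −αΔT+βΔS = −(2.4 × 10⁻⁴)(+0.0)+(7.5 × 10⁻⁴)(+1.08) = 8.1 × 10⁻⁴ → stable
  171–260 m: −αΔT+βΔS = −(2.4 × 10⁻⁴)(-7.7)+(7.5 × 10⁻⁴)(-1.36) = 8.3 × 10⁻⁴ → stable
The 27–127 m interval has Δρ < 0: lighter water underlies denser water.

27–127 m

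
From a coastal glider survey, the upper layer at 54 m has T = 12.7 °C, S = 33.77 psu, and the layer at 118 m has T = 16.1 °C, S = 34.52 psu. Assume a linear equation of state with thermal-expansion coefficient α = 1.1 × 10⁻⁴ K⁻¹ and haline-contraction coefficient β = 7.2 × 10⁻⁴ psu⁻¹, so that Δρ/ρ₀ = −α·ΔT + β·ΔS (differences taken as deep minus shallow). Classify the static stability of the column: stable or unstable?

ΔT = 16.1 − 12.7 = +3.4 K and ΔS = 34.52 − 33.77 = +0.75 psu (deep − shallow).
−αΔT = -3.74 × 10⁻⁴; βΔS = 5.40 × 10⁻⁴; sum Δρ/ρ₀ = 1.66 × 10⁻⁴.
Δρ/ρ₀ > 0, so Δρ > 0: deeper water is denser → statically stable.

stable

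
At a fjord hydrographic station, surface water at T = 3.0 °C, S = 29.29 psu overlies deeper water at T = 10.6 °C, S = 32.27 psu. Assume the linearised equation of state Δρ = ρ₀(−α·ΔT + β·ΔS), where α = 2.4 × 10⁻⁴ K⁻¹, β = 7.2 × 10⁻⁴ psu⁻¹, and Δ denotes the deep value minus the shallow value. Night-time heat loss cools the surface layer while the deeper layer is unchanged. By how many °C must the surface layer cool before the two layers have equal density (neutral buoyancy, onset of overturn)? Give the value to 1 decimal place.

Neutral buoyancy requires Δρ = 0, i.e. −α(T_deep − T_surf′) + β(S_deep − S_surf) = 0.
T_surf′ = T_deep − (β/α)·ΔS = 10.6 − (7.2 × 10⁻⁴/2.4 × 10⁻⁴)·(+2.98) = 1.660 °C.
Cooling required: 3.0 − (1.660) = 1.340 °C.

1.3 °C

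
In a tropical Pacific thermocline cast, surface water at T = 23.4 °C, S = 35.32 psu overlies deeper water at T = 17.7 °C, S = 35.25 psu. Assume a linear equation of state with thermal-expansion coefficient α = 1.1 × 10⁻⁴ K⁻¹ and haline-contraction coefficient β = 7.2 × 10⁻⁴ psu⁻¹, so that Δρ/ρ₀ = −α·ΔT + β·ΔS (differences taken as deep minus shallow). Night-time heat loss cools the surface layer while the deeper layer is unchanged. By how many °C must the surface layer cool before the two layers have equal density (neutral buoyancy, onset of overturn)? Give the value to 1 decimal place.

Neutral buoyancy requires Δρ = 0, i.e. −α(T_deep − T_surf′) + β(S_deep − S_surf) = 0.
T_surf′ = T_deep − (β/α)·ΔS = 17.7 − (7.2 × 10⁻⁴/1.1 × 10⁻⁴)·(-0.07) = 18.158 °C.
Cooling required: 23.4 − (18.158) = 5.242 °C.

5.2 °C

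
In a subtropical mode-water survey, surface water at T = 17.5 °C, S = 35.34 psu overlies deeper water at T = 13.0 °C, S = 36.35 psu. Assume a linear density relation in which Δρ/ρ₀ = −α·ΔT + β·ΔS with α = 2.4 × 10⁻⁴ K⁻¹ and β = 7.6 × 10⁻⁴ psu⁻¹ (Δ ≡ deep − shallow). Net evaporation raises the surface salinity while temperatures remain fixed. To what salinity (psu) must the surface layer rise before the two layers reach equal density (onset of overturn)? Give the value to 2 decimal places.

Neutral buoyancy requires −α(T_deep − T_surf) + β(S_deep − S_surf′) = 0.
S_surf′ = S_deep − (α/β)·ΔT = 36.35 − (2.4 × 10⁻⁴/7.6 × 10⁻⁴)·(-4.5) = 37.7711 psu.
Increase required: 37.7711 − 35.34 = 2.4311 psu.

37.77 psu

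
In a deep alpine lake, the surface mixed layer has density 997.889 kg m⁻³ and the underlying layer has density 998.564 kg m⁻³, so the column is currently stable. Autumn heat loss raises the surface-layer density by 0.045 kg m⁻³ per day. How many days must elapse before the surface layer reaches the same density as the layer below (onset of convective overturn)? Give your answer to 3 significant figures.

15.0 days

Density deficit of the surface layer: 998.564 − 997.889 = 0.675 kg m⁻³.
Required change = 0.675 / 0.045 = 15.0 days.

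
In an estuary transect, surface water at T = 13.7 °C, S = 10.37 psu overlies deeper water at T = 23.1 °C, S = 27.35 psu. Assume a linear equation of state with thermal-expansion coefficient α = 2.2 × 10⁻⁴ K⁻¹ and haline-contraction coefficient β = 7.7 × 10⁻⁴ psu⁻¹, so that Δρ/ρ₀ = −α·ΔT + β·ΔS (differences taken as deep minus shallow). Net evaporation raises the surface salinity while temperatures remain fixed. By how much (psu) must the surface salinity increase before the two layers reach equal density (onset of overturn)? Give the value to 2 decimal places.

Neutral buoyancy requires −α(T_deep − T_surf) + β(S_deep − S_surf′) = 0.
S_surf′ = S_deep − (α/β)·ΔT = 27.35 − (2.2 × 10⁻⁴/7.7 × 10⁻⁴)·(+9.4) = 24.6643 psu.
Increase required: 24.6643 − 10.37 = 14.2943 psu.

14.29 psu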